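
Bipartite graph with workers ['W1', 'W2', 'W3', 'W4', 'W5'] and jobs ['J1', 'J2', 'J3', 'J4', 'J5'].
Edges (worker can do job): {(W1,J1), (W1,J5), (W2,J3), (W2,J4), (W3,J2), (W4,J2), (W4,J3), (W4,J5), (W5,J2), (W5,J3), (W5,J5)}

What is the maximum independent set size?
Maximum independent set = 5

By König's theorem:
- Min vertex cover = Max matching = 5
- Max independent set = Total vertices - Min vertex cover
- Max independent set = 10 - 5 = 5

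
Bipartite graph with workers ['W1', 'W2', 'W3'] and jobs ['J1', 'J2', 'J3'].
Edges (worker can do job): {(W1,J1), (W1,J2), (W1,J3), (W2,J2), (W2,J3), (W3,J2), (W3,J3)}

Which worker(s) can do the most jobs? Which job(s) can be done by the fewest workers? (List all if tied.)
Most versatile: W1 (3 jobs); Least covered: J1 (1 workers)

Worker degrees (jobs they can do): W1:3, W2:2, W3:2
Job degrees (workers who can do it): J1:1, J2:3, J3:3

Maximum worker degree is 3, achieved by: W1
Minimum job degree is 1, achieved by: J1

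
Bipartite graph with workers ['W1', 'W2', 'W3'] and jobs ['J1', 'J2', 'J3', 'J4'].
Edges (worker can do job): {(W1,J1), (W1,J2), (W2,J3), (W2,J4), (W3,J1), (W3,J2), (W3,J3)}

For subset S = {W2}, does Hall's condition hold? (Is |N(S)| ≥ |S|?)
Yes: |N(S)| = 2, |S| = 1

Subset S = {W2}
Neighbors N(S) = {J3, J4}

|N(S)| = 2, |S| = 1
Hall's condition: |N(S)| ≥ |S| is satisfied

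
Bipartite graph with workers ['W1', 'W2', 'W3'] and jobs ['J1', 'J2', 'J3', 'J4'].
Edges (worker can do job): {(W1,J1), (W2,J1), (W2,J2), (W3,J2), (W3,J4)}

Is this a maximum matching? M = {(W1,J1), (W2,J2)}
No, size 2 is not maximum

Proposed matching has size 2.
Maximum matching size for this graph: 3.

This is NOT maximum - can be improved to size 3.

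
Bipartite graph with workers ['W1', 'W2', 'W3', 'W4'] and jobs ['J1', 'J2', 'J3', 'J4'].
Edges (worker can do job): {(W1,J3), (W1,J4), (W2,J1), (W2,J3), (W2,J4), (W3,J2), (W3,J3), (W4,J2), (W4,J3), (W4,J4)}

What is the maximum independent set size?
Maximum independent set = 4

By König's theorem:
- Min vertex cover = Max matching = 4
- Max independent set = Total vertices - Min vertex cover
- Max independent set = 8 - 4 = 4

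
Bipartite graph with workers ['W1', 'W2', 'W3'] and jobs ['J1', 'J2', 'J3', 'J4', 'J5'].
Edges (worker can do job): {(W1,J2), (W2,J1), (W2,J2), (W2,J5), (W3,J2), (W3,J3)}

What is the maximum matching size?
Maximum matching size = 3

Maximum matching: {(W1,J2), (W2,J5), (W3,J3)}
Size: 3

This assigns 3 workers to 3 distinct jobs.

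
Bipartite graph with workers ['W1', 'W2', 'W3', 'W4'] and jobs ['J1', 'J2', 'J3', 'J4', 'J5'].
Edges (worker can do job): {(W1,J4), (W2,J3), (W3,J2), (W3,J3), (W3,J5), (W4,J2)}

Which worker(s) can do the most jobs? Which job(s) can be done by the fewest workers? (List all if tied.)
Most versatile: W3 (3 jobs); Least covered: J1 (0 workers)

Worker degrees (jobs they can do): W1:1, W2:1, W3:3, W4:1
Job degrees (workers who can do it): J1:0, J2:2, J3:2, J4:1, J5:1

Maximum worker degree is 3, achieved by: W3
Minimum job degree is 0, achieved by: J1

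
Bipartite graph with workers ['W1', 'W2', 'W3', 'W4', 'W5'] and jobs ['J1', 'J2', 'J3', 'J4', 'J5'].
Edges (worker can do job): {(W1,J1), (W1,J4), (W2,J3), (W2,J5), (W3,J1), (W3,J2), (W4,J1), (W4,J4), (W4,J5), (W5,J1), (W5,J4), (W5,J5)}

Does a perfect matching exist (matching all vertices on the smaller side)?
Yes, perfect matching exists (size 5)

Perfect matching: {(W1,J1), (W2,J3), (W3,J2), (W4,J5), (W5,J4)}
All 5 vertices on the smaller side are matched.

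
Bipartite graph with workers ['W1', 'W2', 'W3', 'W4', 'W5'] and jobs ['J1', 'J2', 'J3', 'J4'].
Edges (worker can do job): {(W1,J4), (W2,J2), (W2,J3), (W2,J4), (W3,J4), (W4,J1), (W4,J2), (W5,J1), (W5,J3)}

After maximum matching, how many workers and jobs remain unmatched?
Unmatched: 1 workers, 0 jobs

Maximum matching size: 4
Workers: 5 total, 4 matched, 1 unmatched
Jobs: 4 total, 4 matched, 0 unmatched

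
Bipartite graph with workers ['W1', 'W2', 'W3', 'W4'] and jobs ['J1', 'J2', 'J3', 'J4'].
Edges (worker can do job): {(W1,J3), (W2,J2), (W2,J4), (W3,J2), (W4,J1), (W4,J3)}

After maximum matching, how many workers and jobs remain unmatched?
Unmatched: 0 workers, 0 jobs

Maximum matching size: 4
Workers: 4 total, 4 matched, 0 unmatched
Jobs: 4 total, 4 matched, 0 unmatched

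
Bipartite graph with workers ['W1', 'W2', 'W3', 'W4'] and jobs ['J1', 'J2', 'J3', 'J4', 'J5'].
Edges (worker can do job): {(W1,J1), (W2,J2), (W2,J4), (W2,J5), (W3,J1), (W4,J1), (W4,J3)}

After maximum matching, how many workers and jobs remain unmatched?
Unmatched: 1 workers, 2 jobs

Maximum matching size: 3
Workers: 4 total, 3 matched, 1 unmatched
Jobs: 5 total, 3 matched, 2 unmatched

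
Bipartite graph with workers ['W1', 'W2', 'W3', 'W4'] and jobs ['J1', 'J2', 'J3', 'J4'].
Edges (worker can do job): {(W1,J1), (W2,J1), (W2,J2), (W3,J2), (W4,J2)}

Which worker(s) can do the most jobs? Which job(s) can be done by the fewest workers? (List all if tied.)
Most versatile: W2 (2 jobs); Least covered: J3, J4 (0 workers)

Worker degrees (jobs they can do): W1:1, W2:2, W3:1, W4:1
Job degrees (workers who can do it): J1:2, J2:3, J3:0, J4:0

Maximum worker degree is 2, achieved by: W2
Minimum job degree is 0, achieved by: J3, J4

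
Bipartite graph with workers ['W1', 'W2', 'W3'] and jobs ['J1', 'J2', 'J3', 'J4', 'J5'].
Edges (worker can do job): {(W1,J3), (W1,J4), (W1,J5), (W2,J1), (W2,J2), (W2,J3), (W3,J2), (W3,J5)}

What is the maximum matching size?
Maximum matching size = 3

Maximum matching: {(W1,J3), (W2,J1), (W3,J5)}
Size: 3

This assigns 3 workers to 3 distinct jobs.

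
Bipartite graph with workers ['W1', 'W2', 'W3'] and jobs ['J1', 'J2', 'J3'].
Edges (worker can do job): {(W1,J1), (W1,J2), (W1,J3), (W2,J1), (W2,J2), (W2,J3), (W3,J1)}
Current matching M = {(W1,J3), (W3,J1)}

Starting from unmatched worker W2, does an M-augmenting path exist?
Yes: W2 → J3 → W1 → J2

An M-augmenting path alternates non-matching / matching edges, starting and ending at unmatched vertices.
Path: W2 → J3 → W1 → J2
(J2 is unmatched in M, so the path is augmenting.)
Flipping edges along this path would increase |M| from 2 to 3.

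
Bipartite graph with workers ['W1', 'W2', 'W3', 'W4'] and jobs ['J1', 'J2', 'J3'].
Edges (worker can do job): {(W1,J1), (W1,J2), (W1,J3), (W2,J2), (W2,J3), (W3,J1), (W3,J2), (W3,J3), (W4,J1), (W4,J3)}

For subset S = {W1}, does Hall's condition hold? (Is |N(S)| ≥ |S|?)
Yes: |N(S)| = 3, |S| = 1

Subset S = {W1}
Neighbors N(S) = {J1, J2, J3}

|N(S)| = 3, |S| = 1
Hall's condition: |N(S)| ≥ |S| is satisfied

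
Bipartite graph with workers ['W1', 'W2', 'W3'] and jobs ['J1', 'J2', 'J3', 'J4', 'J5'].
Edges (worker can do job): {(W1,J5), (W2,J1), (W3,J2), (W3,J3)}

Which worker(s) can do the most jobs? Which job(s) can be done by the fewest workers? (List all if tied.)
Most versatile: W3 (2 jobs); Least covered: J4 (0 workers)

Worker degrees (jobs they can do): W1:1, W2:1, W3:2
Job degrees (workers who can do it): J1:1, J2:1, J3:1, J4:0, J5:1

Maximum worker degree is 2, achieved by: W3
Minimum job degree is 0, achieved by: J4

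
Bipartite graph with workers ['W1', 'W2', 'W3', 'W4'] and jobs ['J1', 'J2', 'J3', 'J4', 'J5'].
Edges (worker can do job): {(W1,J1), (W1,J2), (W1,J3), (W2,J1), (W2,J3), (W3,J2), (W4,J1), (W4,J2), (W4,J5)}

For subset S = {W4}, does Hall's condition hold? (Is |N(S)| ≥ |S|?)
Yes: |N(S)| = 3, |S| = 1

Subset S = {W4}
Neighbors N(S) = {J1, J2, J5}

|N(S)| = 3, |S| = 1
Hall's condition: |N(S)| ≥ |S| is satisfied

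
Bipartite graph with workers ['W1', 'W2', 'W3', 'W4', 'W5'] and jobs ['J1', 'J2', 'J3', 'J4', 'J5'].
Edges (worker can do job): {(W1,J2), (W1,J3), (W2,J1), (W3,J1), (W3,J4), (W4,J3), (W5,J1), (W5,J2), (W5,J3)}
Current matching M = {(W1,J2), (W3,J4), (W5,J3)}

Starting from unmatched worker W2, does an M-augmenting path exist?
Yes: W2 → J1

An M-augmenting path alternates non-matching / matching edges, starting and ending at unmatched vertices.
Path: W2 → J1
(J1 is unmatched in M, so the path is augmenting.)
Flipping edges along this path would increase |M| from 3 to 4.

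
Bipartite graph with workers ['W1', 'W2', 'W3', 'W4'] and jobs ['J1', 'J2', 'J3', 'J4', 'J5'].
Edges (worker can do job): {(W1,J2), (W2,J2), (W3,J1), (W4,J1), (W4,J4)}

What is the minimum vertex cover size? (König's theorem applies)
Minimum vertex cover size = 3

By König's theorem: in bipartite graphs,
min vertex cover = max matching = 3

Maximum matching has size 3, so minimum vertex cover also has size 3.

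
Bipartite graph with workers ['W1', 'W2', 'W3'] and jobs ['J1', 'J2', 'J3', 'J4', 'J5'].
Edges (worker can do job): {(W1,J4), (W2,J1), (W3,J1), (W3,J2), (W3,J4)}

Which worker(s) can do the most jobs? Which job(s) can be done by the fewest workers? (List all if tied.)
Most versatile: W3 (3 jobs); Least covered: J3, J5 (0 workers)

Worker degrees (jobs they can do): W1:1, W2:1, W3:3
Job degrees (workers who can do it): J1:2, J2:1, J3:0, J4:2, J5:0

Maximum worker degree is 3, achieved by: W3
Minimum job degree is 0, achieved by: J3, J5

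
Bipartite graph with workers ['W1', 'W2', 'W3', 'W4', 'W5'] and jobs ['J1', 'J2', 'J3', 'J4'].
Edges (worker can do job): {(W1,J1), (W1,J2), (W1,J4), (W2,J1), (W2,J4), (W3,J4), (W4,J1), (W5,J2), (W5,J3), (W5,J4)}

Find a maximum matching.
Matching: {(W1,J2), (W3,J4), (W4,J1), (W5,J3)}

Maximum matching (size 4):
  W1 → J2
  W3 → J4
  W4 → J1
  W5 → J3

Each worker is assigned to at most one job, and each job to at most one worker.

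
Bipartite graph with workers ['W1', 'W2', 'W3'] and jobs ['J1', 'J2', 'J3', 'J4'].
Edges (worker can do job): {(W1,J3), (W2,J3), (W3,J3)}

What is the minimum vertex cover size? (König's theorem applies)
Minimum vertex cover size = 1

By König's theorem: in bipartite graphs,
min vertex cover = max matching = 1

Maximum matching has size 1, so minimum vertex cover also has size 1.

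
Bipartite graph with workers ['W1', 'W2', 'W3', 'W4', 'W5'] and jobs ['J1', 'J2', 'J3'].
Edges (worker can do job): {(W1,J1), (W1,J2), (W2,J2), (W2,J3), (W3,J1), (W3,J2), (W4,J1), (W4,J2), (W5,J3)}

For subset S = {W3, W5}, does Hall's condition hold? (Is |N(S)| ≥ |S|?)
Yes: |N(S)| = 3, |S| = 2

Subset S = {W3, W5}
Neighbors N(S) = {J1, J2, J3}

|N(S)| = 3, |S| = 2
Hall's condition: |N(S)| ≥ |S| is satisfied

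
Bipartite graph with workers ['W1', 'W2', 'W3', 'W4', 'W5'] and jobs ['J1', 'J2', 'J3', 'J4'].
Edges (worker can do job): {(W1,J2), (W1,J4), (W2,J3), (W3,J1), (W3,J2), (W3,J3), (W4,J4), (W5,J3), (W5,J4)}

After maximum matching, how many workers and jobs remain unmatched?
Unmatched: 1 workers, 0 jobs

Maximum matching size: 4
Workers: 5 total, 4 matched, 1 unmatched
Jobs: 4 total, 4 matched, 0 unmatched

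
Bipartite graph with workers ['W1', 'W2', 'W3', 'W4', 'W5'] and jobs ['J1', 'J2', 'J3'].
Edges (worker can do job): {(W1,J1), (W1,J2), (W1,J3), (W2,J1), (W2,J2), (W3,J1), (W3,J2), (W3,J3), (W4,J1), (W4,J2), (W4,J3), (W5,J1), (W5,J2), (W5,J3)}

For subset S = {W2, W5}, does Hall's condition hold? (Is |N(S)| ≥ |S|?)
Yes: |N(S)| = 3, |S| = 2

Subset S = {W2, W5}
Neighbors N(S) = {J1, J2, J3}

|N(S)| = 3, |S| = 2
Hall's condition: |N(S)| ≥ |S| is satisfied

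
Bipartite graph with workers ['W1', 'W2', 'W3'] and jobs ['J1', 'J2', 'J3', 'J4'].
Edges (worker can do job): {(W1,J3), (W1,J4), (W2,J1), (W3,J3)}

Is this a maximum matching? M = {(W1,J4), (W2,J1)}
No, size 2 is not maximum

Proposed matching has size 2.
Maximum matching size for this graph: 3.

This is NOT maximum - can be improved to size 3.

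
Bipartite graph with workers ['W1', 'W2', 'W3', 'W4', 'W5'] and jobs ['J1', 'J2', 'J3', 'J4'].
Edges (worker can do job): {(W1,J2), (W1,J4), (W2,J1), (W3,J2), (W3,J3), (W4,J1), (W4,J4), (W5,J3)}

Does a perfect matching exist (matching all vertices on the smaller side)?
Yes, perfect matching exists (size 4)

Perfect matching: {(W1,J4), (W3,J2), (W4,J1), (W5,J3)}
All 4 vertices on the smaller side are matched.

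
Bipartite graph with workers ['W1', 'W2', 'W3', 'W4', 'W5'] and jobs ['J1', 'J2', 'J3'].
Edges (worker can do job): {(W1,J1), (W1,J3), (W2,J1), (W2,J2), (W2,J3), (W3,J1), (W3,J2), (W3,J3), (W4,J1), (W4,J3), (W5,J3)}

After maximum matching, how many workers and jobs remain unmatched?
Unmatched: 2 workers, 0 jobs

Maximum matching size: 3
Workers: 5 total, 3 matched, 2 unmatched
Jobs: 3 total, 3 matched, 0 unmatched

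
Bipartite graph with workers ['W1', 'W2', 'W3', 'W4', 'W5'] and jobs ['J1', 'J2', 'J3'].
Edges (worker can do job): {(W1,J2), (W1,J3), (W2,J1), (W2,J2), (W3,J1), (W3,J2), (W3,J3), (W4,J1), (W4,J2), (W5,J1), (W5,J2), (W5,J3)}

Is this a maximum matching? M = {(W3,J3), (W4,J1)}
No, size 2 is not maximum

Proposed matching has size 2.
Maximum matching size for this graph: 3.

This is NOT maximum - can be improved to size 3.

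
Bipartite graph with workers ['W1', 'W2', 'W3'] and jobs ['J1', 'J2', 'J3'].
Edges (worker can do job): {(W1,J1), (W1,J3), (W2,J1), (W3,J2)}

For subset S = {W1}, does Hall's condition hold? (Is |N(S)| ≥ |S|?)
Yes: |N(S)| = 2, |S| = 1

Subset S = {W1}
Neighbors N(S) = {J1, J3}

|N(S)| = 2, |S| = 1
Hall's condition: |N(S)| ≥ |S| is satisfied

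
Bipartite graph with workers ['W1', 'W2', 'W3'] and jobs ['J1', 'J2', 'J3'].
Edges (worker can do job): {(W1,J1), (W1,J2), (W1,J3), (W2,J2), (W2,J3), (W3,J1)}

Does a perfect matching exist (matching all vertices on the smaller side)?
Yes, perfect matching exists (size 3)

Perfect matching: {(W1,J2), (W2,J3), (W3,J1)}
All 3 vertices on the smaller side are matched.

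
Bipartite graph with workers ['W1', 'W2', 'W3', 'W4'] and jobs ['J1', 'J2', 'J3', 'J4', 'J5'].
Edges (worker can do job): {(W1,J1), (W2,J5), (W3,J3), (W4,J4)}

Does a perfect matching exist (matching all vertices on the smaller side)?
Yes, perfect matching exists (size 4)

Perfect matching: {(W1,J1), (W2,J5), (W3,J3), (W4,J4)}
All 4 vertices on the smaller side are matched.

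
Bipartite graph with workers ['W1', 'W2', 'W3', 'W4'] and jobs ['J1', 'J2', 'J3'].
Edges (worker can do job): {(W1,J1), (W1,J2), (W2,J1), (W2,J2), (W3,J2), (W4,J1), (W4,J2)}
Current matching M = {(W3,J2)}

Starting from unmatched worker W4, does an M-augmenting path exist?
Yes: W4 → J1

An M-augmenting path alternates non-matching / matching edges, starting and ending at unmatched vertices.
Path: W4 → J1
(J1 is unmatched in M, so the path is augmenting.)
Flipping edges along this path would increase |M| from 1 to 2.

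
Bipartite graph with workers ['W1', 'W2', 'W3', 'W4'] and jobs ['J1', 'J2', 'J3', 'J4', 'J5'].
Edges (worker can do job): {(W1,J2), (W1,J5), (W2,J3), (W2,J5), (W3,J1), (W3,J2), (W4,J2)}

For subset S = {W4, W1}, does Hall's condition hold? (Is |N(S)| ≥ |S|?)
Yes: |N(S)| = 2, |S| = 2

Subset S = {W4, W1}
Neighbors N(S) = {J2, J5}

|N(S)| = 2, |S| = 2
Hall's condition: |N(S)| ≥ |S| is satisfied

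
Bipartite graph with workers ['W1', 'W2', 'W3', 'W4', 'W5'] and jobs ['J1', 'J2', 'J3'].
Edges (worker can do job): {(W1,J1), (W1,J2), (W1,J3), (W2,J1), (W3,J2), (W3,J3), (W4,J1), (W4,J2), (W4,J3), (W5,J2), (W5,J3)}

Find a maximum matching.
Matching: {(W3,J2), (W4,J1), (W5,J3)}

Maximum matching (size 3):
  W3 → J2
  W4 → J1
  W5 → J3

Each worker is assigned to at most one job, and each job to at most one worker.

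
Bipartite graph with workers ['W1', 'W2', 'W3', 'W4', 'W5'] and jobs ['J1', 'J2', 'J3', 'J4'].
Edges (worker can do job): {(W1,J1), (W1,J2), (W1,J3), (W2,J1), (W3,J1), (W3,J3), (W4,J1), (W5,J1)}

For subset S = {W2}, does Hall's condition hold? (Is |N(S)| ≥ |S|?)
Yes: |N(S)| = 1, |S| = 1

Subset S = {W2}
Neighbors N(S) = {J1}

|N(S)| = 1, |S| = 1
Hall's condition: |N(S)| ≥ |S| is satisfied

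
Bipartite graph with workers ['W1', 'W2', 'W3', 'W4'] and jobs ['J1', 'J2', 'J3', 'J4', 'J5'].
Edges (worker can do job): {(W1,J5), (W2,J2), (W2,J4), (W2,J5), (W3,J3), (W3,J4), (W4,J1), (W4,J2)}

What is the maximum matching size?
Maximum matching size = 4

Maximum matching: {(W1,J5), (W2,J2), (W3,J4), (W4,J1)}
Size: 4

This assigns 4 workers to 4 distinct jobs.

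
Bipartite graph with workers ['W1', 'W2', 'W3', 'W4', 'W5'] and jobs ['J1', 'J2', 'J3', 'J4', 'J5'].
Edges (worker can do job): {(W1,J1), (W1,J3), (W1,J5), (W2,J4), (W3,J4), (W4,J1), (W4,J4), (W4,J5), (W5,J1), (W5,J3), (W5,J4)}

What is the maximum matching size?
Maximum matching size = 4

Maximum matching: {(W1,J1), (W3,J4), (W4,J5), (W5,J3)}
Size: 4

This assigns 4 workers to 4 distinct jobs.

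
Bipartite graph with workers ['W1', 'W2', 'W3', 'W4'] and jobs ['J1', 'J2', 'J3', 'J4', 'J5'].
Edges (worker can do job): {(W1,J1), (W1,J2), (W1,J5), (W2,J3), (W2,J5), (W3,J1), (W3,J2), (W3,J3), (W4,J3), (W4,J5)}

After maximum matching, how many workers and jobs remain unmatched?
Unmatched: 0 workers, 1 jobs

Maximum matching size: 4
Workers: 4 total, 4 matched, 0 unmatched
Jobs: 5 total, 4 matched, 1 unmatched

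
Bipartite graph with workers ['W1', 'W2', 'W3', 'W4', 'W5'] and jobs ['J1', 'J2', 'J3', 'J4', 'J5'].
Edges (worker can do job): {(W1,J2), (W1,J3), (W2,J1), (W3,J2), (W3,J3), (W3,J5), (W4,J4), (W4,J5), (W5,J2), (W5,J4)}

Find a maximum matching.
Matching: {(W1,J2), (W2,J1), (W3,J3), (W4,J5), (W5,J4)}

Maximum matching (size 5):
  W1 → J2
  W2 → J1
  W3 → J3
  W4 → J5
  W5 → J4

Each worker is assigned to at most one job, and each job to at most one worker.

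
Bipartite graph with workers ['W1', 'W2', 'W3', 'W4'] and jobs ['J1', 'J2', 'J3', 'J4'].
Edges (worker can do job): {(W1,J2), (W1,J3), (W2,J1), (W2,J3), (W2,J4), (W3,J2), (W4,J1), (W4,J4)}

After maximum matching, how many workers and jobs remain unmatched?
Unmatched: 0 workers, 0 jobs

Maximum matching size: 4
Workers: 4 total, 4 matched, 0 unmatched
Jobs: 4 total, 4 matched, 0 unmatched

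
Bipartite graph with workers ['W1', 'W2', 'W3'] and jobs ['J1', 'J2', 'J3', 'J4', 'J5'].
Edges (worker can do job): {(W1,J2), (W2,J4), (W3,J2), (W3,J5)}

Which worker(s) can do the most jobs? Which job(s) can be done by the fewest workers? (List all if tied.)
Most versatile: W3 (2 jobs); Least covered: J1, J3 (0 workers)

Worker degrees (jobs they can do): W1:1, W2:1, W3:2
Job degrees (workers who can do it): J1:0, J2:2, J3:0, J4:1, J5:1

Maximum worker degree is 2, achieved by: W3
Minimum job degree is 0, achieved by: J1, J3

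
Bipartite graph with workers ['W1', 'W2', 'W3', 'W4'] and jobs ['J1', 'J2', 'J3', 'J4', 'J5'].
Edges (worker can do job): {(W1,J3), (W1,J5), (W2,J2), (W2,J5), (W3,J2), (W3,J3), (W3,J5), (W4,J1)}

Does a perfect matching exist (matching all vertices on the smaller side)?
Yes, perfect matching exists (size 4)

Perfect matching: {(W1,J3), (W2,J5), (W3,J2), (W4,J1)}
All 4 vertices on the smaller side are matched.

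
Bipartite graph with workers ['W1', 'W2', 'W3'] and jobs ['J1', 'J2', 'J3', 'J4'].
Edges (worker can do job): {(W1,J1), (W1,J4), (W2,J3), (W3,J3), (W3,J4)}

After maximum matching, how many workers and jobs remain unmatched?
Unmatched: 0 workers, 1 jobs

Maximum matching size: 3
Workers: 3 total, 3 matched, 0 unmatched
Jobs: 4 total, 3 matched, 1 unmatched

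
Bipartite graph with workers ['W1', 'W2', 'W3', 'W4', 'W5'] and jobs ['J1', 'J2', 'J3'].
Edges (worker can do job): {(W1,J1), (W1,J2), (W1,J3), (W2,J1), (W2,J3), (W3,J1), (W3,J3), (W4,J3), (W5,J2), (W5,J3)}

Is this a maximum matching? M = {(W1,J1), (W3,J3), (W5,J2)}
Yes, size 3 is maximum

Proposed matching has size 3.
Maximum matching size for this graph: 3.

This is a maximum matching.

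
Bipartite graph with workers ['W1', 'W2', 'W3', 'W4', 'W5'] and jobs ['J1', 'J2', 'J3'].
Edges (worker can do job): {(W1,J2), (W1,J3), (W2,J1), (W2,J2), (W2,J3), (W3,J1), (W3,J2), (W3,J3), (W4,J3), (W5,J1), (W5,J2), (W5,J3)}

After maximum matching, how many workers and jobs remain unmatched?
Unmatched: 2 workers, 0 jobs

Maximum matching size: 3
Workers: 5 total, 3 matched, 2 unmatched
Jobs: 3 total, 3 matched, 0 unmatched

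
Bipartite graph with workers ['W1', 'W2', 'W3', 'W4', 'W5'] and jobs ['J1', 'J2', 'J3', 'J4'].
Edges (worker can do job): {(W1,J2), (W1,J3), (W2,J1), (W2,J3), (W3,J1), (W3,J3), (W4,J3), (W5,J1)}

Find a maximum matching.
Matching: {(W1,J2), (W3,J3), (W5,J1)}

Maximum matching (size 3):
  W1 → J2
  W3 → J3
  W5 → J1

Each worker is assigned to at most one job, and each job to at most one worker.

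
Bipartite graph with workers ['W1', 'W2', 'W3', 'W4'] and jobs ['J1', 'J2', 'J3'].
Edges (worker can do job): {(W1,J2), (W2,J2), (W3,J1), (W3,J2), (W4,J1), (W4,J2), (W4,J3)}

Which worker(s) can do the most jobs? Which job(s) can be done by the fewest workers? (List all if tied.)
Most versatile: W4 (3 jobs); Least covered: J3 (1 workers)

Worker degrees (jobs they can do): W1:1, W2:1, W3:2, W4:3
Job degrees (workers who can do it): J1:2, J2:4, J3:1

Maximum worker degree is 3, achieved by: W4
Minimum job degree is 1, achieved by: J3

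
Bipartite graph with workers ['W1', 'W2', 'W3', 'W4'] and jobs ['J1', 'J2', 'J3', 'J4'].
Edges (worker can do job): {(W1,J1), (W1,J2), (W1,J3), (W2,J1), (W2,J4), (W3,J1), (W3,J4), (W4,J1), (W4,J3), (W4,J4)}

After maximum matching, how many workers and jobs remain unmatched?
Unmatched: 0 workers, 0 jobs

Maximum matching size: 4
Workers: 4 total, 4 matched, 0 unmatched
Jobs: 4 total, 4 matched, 0 unmatched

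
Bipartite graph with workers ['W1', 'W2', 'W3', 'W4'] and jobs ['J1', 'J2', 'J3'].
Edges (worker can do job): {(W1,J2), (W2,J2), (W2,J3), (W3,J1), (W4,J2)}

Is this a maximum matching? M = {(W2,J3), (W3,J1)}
No, size 2 is not maximum

Proposed matching has size 2.
Maximum matching size for this graph: 3.

This is NOT maximum - can be improved to size 3.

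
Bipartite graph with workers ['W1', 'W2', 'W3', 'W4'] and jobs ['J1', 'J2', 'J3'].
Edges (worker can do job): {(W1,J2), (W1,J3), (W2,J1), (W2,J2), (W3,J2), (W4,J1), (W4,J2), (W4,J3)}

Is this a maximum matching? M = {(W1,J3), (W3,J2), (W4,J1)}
Yes, size 3 is maximum

Proposed matching has size 3.
Maximum matching size for this graph: 3.

This is a maximum matching.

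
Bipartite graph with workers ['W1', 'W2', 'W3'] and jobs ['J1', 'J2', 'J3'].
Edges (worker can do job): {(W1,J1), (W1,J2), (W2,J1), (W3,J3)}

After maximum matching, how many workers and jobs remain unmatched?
Unmatched: 0 workers, 0 jobs

Maximum matching size: 3
Workers: 3 total, 3 matched, 0 unmatched
Jobs: 3 total, 3 matched, 0 unmatched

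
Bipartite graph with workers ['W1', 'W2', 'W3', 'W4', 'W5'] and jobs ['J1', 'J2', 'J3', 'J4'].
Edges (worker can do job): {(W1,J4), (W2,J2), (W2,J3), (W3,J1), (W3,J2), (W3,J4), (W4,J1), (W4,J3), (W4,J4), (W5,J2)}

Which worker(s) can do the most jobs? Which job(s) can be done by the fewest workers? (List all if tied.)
Most versatile: W3, W4 (3 jobs); Least covered: J1, J3 (2 workers)

Worker degrees (jobs they can do): W1:1, W2:2, W3:3, W4:3, W5:1
Job degrees (workers who can do it): J1:2, J2:3, J3:2, J4:3

Maximum worker degree is 3, achieved by: W3, W4
Minimum job degree is 2, achieved by: J1, J3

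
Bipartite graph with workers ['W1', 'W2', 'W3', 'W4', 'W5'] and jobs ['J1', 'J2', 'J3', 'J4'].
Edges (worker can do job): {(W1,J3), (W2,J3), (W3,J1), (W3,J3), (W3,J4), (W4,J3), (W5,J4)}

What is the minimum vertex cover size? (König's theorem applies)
Minimum vertex cover size = 3

By König's theorem: in bipartite graphs,
min vertex cover = max matching = 3

Maximum matching has size 3, so minimum vertex cover also has size 3.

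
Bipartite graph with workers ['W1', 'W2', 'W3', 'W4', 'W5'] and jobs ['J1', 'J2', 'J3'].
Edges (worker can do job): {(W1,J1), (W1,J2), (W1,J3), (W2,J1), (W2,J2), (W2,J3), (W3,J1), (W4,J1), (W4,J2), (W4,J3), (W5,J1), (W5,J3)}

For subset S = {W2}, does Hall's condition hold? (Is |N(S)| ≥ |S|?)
Yes: |N(S)| = 3, |S| = 1

Subset S = {W2}
Neighbors N(S) = {J1, J2, J3}

|N(S)| = 3, |S| = 1
Hall's condition: |N(S)| ≥ |S| is satisfied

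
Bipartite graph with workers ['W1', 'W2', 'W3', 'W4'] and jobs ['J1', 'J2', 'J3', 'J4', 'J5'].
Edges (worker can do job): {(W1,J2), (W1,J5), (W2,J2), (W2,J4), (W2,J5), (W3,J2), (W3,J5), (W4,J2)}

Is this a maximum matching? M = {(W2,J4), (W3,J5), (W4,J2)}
Yes, size 3 is maximum

Proposed matching has size 3.
Maximum matching size for this graph: 3.

This is a maximum matching.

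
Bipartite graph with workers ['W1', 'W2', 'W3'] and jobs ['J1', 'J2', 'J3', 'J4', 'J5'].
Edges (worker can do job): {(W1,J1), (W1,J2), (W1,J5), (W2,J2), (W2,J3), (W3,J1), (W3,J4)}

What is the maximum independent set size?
Maximum independent set = 5

By König's theorem:
- Min vertex cover = Max matching = 3
- Max independent set = Total vertices - Min vertex cover
- Max independent set = 8 - 3 = 5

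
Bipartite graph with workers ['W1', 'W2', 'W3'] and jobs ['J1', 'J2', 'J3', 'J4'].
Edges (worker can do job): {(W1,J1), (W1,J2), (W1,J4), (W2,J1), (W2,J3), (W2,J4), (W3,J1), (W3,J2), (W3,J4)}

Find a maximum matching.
Matching: {(W1,J2), (W2,J3), (W3,J1)}

Maximum matching (size 3):
  W1 → J2
  W2 → J3
  W3 → J1

Each worker is assigned to at most one job, and each job to at most one worker.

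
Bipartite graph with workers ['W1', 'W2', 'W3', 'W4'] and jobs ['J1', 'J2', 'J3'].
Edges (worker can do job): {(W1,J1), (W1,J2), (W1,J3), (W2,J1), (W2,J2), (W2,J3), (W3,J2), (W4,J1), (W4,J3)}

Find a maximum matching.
Matching: {(W1,J3), (W3,J2), (W4,J1)}

Maximum matching (size 3):
  W1 → J3
  W3 → J2
  W4 → J1

Each worker is assigned to at most one job, and each job to at most one worker.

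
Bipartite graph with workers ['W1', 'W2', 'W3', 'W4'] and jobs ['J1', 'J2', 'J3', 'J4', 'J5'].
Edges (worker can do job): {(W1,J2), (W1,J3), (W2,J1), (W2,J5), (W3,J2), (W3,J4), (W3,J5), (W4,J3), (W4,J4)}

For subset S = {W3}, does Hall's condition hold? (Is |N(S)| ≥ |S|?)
Yes: |N(S)| = 3, |S| = 1

Subset S = {W3}
Neighbors N(S) = {J2, J4, J5}

|N(S)| = 3, |S| = 1
Hall's condition: |N(S)| ≥ |S| is satisfied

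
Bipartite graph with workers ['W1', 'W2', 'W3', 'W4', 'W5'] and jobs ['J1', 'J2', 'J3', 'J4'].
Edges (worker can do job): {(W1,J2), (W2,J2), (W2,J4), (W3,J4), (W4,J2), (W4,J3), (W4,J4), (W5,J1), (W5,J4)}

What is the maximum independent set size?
Maximum independent set = 5

By König's theorem:
- Min vertex cover = Max matching = 4
- Max independent set = Total vertices - Min vertex cover
- Max independent set = 9 - 4 = 5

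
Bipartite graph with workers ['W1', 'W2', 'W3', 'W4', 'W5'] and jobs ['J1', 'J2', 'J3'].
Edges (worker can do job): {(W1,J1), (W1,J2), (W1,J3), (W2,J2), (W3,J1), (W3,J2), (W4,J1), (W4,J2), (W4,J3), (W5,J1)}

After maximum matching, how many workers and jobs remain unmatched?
Unmatched: 2 workers, 0 jobs

Maximum matching size: 3
Workers: 5 total, 3 matched, 2 unmatched
Jobs: 3 total, 3 matched, 0 unmatched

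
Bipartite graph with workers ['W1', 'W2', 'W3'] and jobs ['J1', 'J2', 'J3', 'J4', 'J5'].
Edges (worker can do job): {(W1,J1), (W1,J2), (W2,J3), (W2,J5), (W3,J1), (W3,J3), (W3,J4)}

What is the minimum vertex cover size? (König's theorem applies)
Minimum vertex cover size = 3

By König's theorem: in bipartite graphs,
min vertex cover = max matching = 3

Maximum matching has size 3, so minimum vertex cover also has size 3.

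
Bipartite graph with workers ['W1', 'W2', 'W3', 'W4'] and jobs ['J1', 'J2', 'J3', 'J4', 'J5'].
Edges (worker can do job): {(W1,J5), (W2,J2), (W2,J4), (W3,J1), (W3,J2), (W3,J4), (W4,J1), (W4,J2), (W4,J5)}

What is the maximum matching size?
Maximum matching size = 4

Maximum matching: {(W1,J5), (W2,J2), (W3,J4), (W4,J1)}
Size: 4

This assigns 4 workers to 4 distinct jobs.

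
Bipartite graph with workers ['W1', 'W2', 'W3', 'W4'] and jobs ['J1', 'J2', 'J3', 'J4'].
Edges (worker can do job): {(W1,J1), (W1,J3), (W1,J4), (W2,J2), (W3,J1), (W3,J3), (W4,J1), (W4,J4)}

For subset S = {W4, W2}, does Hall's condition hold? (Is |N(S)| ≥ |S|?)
Yes: |N(S)| = 3, |S| = 2

Subset S = {W4, W2}
Neighbors N(S) = {J1, J2, J4}

|N(S)| = 3, |S| = 2
Hall's condition: |N(S)| ≥ |S| is satisfied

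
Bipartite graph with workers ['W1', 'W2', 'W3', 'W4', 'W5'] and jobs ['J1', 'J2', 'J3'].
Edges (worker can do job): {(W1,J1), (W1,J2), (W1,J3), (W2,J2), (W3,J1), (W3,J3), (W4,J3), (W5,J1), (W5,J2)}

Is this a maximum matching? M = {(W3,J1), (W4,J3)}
No, size 2 is not maximum

Proposed matching has size 2.
Maximum matching size for this graph: 3.

This is NOT maximum - can be improved to size 3.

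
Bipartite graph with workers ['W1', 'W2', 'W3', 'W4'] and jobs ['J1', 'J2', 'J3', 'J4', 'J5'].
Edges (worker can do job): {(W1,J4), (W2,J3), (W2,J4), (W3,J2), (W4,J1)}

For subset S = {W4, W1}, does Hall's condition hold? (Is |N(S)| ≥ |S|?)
Yes: |N(S)| = 2, |S| = 2

Subset S = {W4, W1}
Neighbors N(S) = {J1, J4}

|N(S)| = 2, |S| = 2
Hall's condition: |N(S)| ≥ |S| is satisfied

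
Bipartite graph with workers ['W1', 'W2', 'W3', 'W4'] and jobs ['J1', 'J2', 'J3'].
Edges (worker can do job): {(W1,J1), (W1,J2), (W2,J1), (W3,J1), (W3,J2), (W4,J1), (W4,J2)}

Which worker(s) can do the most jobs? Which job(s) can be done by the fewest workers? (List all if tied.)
Most versatile: W1, W3, W4 (2 jobs); Least covered: J3 (0 workers)

Worker degrees (jobs they can do): W1:2, W2:1, W3:2, W4:2
Job degrees (workers who can do it): J1:4, J2:3, J3:0

Maximum worker degree is 2, achieved by: W1, W3, W4
Minimum job degree is 0, achieved by: J3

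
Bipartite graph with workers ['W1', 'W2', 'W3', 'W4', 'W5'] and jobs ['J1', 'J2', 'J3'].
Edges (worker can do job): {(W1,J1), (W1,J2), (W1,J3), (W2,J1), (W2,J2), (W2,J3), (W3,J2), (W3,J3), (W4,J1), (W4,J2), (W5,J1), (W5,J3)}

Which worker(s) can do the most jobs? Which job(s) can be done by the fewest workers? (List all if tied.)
Most versatile: W1, W2 (3 jobs); Least covered: J1, J2, J3 (4 workers)

Worker degrees (jobs they can do): W1:3, W2:3, W3:2, W4:2, W5:2
Job degrees (workers who can do it): J1:4, J2:4, J3:4

Maximum worker degree is 3, achieved by: W1, W2
Minimum job degree is 4, achieved by: J1, J2, J3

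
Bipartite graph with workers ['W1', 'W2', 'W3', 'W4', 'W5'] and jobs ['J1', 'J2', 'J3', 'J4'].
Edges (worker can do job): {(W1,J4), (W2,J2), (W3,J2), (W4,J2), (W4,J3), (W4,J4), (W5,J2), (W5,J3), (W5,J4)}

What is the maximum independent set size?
Maximum independent set = 6

By König's theorem:
- Min vertex cover = Max matching = 3
- Max independent set = Total vertices - Min vertex cover
- Max independent set = 9 - 3 = 6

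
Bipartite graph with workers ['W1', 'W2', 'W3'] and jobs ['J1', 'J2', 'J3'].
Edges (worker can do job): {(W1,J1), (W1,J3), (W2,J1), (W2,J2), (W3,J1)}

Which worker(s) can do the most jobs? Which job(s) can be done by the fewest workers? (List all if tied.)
Most versatile: W1, W2 (2 jobs); Least covered: J2, J3 (1 workers)

Worker degrees (jobs they can do): W1:2, W2:2, W3:1
Job degrees (workers who can do it): J1:3, J2:1, J3:1

Maximum worker degree is 2, achieved by: W1, W2
Minimum job degree is 1, achieved by: J2, J3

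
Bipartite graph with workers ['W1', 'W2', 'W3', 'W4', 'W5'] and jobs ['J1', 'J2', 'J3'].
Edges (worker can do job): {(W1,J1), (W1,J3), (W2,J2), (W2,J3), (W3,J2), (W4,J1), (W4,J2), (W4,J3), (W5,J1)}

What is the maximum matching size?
Maximum matching size = 3

Maximum matching: {(W3,J2), (W4,J3), (W5,J1)}
Size: 3

This assigns 3 workers to 3 distinct jobs.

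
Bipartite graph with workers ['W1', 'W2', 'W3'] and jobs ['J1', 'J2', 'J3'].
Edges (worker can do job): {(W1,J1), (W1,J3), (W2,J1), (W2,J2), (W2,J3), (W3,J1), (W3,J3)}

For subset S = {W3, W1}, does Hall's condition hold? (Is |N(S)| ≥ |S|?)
Yes: |N(S)| = 2, |S| = 2

Subset S = {W3, W1}
Neighbors N(S) = {J1, J3}

|N(S)| = 2, |S| = 2
Hall's condition: |N(S)| ≥ |S| is satisfied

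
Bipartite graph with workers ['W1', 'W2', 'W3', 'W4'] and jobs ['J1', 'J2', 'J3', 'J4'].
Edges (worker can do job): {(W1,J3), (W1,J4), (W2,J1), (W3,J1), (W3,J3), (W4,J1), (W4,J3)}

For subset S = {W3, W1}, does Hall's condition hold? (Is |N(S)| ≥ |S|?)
Yes: |N(S)| = 3, |S| = 2

Subset S = {W3, W1}
Neighbors N(S) = {J1, J3, J4}

|N(S)| = 3, |S| = 2
Hall's condition: |N(S)| ≥ |S| is satisfied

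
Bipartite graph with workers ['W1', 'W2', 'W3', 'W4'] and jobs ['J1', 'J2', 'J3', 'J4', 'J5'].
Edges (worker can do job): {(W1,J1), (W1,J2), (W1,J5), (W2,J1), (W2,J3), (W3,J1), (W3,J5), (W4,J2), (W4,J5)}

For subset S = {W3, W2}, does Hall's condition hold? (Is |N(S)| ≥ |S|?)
Yes: |N(S)| = 3, |S| = 2

Subset S = {W3, W2}
Neighbors N(S) = {J1, J3, J5}

|N(S)| = 3, |S| = 2
Hall's condition: |N(S)| ≥ |S| is satisfied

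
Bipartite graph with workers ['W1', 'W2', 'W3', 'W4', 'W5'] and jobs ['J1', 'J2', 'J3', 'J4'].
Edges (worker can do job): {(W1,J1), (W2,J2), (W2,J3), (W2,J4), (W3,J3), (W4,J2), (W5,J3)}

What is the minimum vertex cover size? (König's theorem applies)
Minimum vertex cover size = 4

By König's theorem: in bipartite graphs,
min vertex cover = max matching = 4

Maximum matching has size 4, so minimum vertex cover also has size 4.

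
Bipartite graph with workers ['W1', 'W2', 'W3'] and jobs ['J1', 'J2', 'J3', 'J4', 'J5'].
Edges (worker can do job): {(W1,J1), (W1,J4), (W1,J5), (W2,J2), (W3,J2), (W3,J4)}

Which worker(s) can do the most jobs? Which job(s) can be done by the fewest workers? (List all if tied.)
Most versatile: W1 (3 jobs); Least covered: J3 (0 workers)

Worker degrees (jobs they can do): W1:3, W2:1, W3:2
Job degrees (workers who can do it): J1:1, J2:2, J3:0, J4:2, J5:1

Maximum worker degree is 3, achieved by: W1
Minimum job degree is 0, achieved by: J3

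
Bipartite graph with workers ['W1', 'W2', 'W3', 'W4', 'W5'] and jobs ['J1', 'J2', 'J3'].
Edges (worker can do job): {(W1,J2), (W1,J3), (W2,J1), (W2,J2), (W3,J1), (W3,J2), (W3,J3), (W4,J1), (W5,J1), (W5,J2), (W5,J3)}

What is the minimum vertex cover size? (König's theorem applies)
Minimum vertex cover size = 3

By König's theorem: in bipartite graphs,
min vertex cover = max matching = 3

Maximum matching has size 3, so minimum vertex cover also has size 3.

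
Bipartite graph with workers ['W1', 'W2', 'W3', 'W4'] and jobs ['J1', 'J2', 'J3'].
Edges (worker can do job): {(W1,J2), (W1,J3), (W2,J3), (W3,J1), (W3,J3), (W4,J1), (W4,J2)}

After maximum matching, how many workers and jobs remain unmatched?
Unmatched: 1 workers, 0 jobs

Maximum matching size: 3
Workers: 4 total, 3 matched, 1 unmatched
Jobs: 3 total, 3 matched, 0 unmatched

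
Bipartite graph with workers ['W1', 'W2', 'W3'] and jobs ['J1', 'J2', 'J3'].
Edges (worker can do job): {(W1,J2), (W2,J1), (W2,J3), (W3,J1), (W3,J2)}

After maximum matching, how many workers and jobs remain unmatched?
Unmatched: 0 workers, 0 jobs

Maximum matching size: 3
Workers: 3 total, 3 matched, 0 unmatched
Jobs: 3 total, 3 matched, 0 unmatched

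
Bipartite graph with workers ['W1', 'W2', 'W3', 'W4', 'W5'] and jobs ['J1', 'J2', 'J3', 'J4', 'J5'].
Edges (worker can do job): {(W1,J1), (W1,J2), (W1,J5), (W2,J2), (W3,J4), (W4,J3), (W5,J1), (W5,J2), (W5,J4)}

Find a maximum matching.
Matching: {(W1,J5), (W2,J2), (W3,J4), (W4,J3), (W5,J1)}

Maximum matching (size 5):
  W1 → J5
  W2 → J2
  W3 → J4
  W4 → J3
  W5 → J1

Each worker is assigned to at most one job, and each job to at most one worker.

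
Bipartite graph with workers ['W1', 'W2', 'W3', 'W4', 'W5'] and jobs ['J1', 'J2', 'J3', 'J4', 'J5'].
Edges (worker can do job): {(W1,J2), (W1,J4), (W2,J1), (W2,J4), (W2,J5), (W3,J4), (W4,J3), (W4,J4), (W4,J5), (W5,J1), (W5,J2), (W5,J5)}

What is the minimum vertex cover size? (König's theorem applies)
Minimum vertex cover size = 5

By König's theorem: in bipartite graphs,
min vertex cover = max matching = 5

Maximum matching has size 5, so minimum vertex cover also has size 5.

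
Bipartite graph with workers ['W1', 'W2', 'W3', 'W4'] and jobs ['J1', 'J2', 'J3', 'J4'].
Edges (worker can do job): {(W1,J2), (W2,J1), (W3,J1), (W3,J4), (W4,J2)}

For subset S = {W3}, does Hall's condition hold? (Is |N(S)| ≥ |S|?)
Yes: |N(S)| = 2, |S| = 1

Subset S = {W3}
Neighbors N(S) = {J1, J4}

|N(S)| = 2, |S| = 1
Hall's condition: |N(S)| ≥ |S| is satisfied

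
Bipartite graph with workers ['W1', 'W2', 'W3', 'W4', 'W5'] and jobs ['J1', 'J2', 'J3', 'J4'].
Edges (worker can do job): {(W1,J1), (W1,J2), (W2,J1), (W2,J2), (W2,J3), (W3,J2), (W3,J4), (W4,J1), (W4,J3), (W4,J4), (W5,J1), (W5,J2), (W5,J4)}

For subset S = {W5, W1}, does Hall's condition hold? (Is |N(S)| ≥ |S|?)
Yes: |N(S)| = 3, |S| = 2

Subset S = {W5, W1}
Neighbors N(S) = {J1, J2, J4}

|N(S)| = 3, |S| = 2
Hall's condition: |N(S)| ≥ |S| is satisfied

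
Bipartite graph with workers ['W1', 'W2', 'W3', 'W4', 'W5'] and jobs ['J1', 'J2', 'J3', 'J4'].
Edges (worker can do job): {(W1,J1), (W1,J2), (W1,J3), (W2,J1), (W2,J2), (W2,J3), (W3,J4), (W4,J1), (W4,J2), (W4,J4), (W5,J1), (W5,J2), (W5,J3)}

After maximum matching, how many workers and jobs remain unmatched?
Unmatched: 1 workers, 0 jobs

Maximum matching size: 4
Workers: 5 total, 4 matched, 1 unmatched
Jobs: 4 total, 4 matched, 0 unmatched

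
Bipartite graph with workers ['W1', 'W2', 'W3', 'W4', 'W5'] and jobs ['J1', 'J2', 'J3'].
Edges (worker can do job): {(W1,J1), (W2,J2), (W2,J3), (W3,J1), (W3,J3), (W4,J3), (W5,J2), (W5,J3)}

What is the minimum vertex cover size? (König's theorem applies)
Minimum vertex cover size = 3

By König's theorem: in bipartite graphs,
min vertex cover = max matching = 3

Maximum matching has size 3, so minimum vertex cover also has size 3.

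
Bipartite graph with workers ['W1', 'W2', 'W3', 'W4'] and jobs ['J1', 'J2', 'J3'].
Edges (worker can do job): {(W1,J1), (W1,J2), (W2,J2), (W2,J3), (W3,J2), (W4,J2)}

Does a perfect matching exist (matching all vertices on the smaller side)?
Yes, perfect matching exists (size 3)

Perfect matching: {(W1,J1), (W2,J3), (W4,J2)}
All 3 vertices on the smaller side are matched.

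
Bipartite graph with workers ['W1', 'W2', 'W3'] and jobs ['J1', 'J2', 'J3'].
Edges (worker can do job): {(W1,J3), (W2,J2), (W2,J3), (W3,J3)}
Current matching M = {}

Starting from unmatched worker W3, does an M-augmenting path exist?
Yes: W3 → J3

An M-augmenting path alternates non-matching / matching edges, starting and ending at unmatched vertices.
Path: W3 → J3
(J3 is unmatched in M, so the path is augmenting.)
Flipping edges along this path would increase |M| from 0 to 1.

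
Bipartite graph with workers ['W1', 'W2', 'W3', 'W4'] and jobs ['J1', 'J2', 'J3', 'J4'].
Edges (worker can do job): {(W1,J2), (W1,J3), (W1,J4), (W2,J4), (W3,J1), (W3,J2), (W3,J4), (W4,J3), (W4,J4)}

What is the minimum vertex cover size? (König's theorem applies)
Minimum vertex cover size = 4

By König's theorem: in bipartite graphs,
min vertex cover = max matching = 4

Maximum matching has size 4, so minimum vertex cover also has size 4.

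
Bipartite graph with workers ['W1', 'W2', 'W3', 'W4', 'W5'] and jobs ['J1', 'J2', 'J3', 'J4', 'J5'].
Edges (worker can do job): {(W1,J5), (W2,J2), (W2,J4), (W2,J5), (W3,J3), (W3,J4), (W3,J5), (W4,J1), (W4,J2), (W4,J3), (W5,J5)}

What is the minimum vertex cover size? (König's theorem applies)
Minimum vertex cover size = 4

By König's theorem: in bipartite graphs,
min vertex cover = max matching = 4

Maximum matching has size 4, so minimum vertex cover also has size 4.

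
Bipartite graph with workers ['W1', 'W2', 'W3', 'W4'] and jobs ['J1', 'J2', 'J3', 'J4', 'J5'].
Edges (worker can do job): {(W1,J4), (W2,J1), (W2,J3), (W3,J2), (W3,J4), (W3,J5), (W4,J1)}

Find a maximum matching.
Matching: {(W1,J4), (W2,J3), (W3,J2), (W4,J1)}

Maximum matching (size 4):
  W1 → J4
  W2 → J3
  W3 → J2
  W4 → J1

Each worker is assigned to at most one job, and each job to at most one worker.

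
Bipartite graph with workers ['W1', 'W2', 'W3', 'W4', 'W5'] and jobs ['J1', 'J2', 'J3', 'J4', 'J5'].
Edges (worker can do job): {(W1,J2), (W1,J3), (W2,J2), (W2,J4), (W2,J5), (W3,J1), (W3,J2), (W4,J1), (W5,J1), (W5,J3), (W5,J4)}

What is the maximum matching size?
Maximum matching size = 5

Maximum matching: {(W1,J3), (W2,J5), (W3,J2), (W4,J1), (W5,J4)}
Size: 5

This assigns 5 workers to 5 distinct jobs.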